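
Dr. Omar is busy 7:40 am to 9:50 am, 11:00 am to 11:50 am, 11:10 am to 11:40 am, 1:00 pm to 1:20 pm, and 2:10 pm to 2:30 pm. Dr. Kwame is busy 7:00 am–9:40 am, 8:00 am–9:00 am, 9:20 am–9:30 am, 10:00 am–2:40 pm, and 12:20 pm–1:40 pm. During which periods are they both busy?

7:40 am–9:40 am, 11:00 am–11:50 am, 1:00 pm–1:20 pm, 2:10 pm–2:30 pm

First set merges to 7:40 am–9:50 am, 11:00 am–11:50 am, 1:00 pm–1:20 pm, 2:10 pm–2:30 pm.
Second set merges to 7:00 am–9:40 am, 10:00 am–2:40 pm.
7:40 am–9:50 am ∩ B → 7:40 am–9:40 am.
11:00 am–11:50 am ∩ B → 11:00 am–11:50 am.
1:00 pm–1:20 pm ∩ B → 1:00 pm–1:20 pm.
2:10 pm–2:30 pm ∩ B → 2:10 pm–2:30 pm.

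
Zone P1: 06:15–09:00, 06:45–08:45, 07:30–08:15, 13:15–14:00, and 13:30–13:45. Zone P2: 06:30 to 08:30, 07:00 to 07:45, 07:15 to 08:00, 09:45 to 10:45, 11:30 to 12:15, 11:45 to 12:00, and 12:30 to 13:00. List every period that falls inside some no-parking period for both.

06:30–08:30

First set merges to 06:15–09:00, 13:15–14:00.
Second set merges to 06:30–08:30, 09:45–10:45, 11:30–12:15, 12:30–13:00.
06:15–09:00 ∩ B → 06:30–08:30.
13:15–14:00 meets no B interval.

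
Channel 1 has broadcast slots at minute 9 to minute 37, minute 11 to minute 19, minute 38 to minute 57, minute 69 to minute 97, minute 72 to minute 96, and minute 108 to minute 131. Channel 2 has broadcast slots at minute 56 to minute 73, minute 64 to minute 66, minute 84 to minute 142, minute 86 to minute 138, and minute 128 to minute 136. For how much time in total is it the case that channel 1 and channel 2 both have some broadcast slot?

41 minutes

First set merges to minute 9 to minute 37, minute 38 to minute 57, minute 69 to minute 97, minute 108 to minute 131.
Second set merges to minute 56 to minute 73, minute 84 to minute 142.
A ∩ B = minute 56 to minute 57, minute 69 to minute 73, minute 84 to minute 97, minute 108 to minute 131.
Total: 1 minute + 4 minutes + 13 minutes + 23 minutes = 41 minutes.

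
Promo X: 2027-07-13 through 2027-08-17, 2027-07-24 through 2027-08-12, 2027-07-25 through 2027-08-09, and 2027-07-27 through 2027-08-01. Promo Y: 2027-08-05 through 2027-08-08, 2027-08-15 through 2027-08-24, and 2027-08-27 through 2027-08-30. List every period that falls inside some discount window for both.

2027-08-05 through 2027-08-08, 2027-08-15 through 2027-08-17

Merge the first list: 2027-07-13 through 2027-08-17.
2027-07-13 through 2027-08-17 overlaps B on 2027-08-05 through 2027-08-08, 2027-08-15 through 2027-08-17.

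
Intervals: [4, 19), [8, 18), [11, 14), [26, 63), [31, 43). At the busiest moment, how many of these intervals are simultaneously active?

3

Walk the sorted start/end points keeping a running depth.
The depth first hits 3 at 11.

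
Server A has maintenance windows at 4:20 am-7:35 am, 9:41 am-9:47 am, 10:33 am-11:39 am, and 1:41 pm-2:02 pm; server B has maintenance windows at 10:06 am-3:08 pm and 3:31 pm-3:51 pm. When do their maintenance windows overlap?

10:33 am-11:39 am, 1:41 pm-2:02 pm

4:20 am-7:35 am meets no B interval.
9:41 am-9:47 am meets no B interval.
10:33 am-11:39 am ∩ B → 10:33 am-11:39 am.
1:41 pm-2:02 pm ∩ B → 1:41 pm-2:02 pm.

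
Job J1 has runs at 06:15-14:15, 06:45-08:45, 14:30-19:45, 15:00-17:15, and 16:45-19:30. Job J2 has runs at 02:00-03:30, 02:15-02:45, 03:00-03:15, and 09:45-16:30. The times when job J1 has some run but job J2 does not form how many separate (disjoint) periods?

First set merges to 06:15–14:15, 14:30–19:45.
Second set merges to 02:00–03:30, 09:45–16:30.
A \ B = 06:15–09:45, 16:30–19:45.
That is 2 disjoint pieces.

2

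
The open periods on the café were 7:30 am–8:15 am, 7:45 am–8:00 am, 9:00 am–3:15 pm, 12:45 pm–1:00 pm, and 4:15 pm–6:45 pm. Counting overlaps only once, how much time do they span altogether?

Merged: 7:30 am-8:15 am, 9:00 am-3:15 pm, 4:15 pm-6:45 pm.
Lengths: 45 min + 6 h 15 min + 2 h 30 min = 9 h 30 min.

9 h 30 min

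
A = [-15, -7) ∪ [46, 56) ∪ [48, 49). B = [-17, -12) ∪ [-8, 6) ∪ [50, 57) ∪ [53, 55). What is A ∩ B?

[-15, -12) ∪ [-8, -7) ∪ [50, 56)

Merge the first list: [-15, -7), [46, 56).
Merge the second list: [-17, -12), [-8, 6), [50, 57).
[-15, -7) ∩ B → [-15, -12), [-8, -7).
[46, 56) ∩ B → [50, 56).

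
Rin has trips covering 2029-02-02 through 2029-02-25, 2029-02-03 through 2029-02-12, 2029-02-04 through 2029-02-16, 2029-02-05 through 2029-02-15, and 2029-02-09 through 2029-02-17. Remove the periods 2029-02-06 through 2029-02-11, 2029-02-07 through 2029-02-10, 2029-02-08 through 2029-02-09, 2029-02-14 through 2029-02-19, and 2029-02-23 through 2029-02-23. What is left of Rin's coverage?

A, merged: 2029-02-02 through 2029-02-25.
B, merged: 2029-02-06 through 2029-02-11, 2029-02-14 through 2029-02-19, 2029-02-23 through 2029-02-23.
2029-02-02 through 2029-02-25 with B removed leaves 2029-02-02 through 2029-02-05, 2029-02-12 through 2029-02-13, 2029-02-20 through 2029-02-22, 2029-02-24 through 2029-02-25.

2029-02-02 through 2029-02-05, 2029-02-12 through 2029-02-13, 2029-02-20 through 2029-02-22, 2029-02-24 through 2029-02-25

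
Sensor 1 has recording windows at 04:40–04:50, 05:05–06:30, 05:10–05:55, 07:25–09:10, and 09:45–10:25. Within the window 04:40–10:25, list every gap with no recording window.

Covered (merged): 04:40-04:50, 05:05-06:30, 07:25-09:10, 09:45-10:25.
Gaps within 04:40-10:25: 04:50-05:05, 06:30-07:25, 09:10-09:45.

04:50-05:05, 06:30-07:25, 09:10-09:45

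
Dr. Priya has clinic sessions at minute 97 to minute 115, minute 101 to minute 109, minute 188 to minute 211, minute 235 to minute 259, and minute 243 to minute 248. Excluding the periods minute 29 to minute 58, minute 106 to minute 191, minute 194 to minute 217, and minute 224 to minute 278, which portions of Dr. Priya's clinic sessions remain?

minute 97 to minute 106, minute 191 to minute 194

First set merges to minute 97 to minute 115, minute 188 to minute 211, minute 235 to minute 259.
minute 97 to minute 115 with B removed leaves minute 97 to minute 106.
minute 188 to minute 211 with B removed leaves minute 191 to minute 194.
minute 235 to minute 259 lies entirely inside B → drops out.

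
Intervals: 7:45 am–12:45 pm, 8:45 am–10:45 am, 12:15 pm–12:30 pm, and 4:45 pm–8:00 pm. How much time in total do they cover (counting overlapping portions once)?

8 h 15 min

Merged: 7:45 am–12:45 pm, 4:45 pm–8:00 pm.
Lengths: 5 h + 3 h 15 min = 8 h 15 min.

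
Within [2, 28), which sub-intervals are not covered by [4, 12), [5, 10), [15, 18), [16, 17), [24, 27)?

The merged coverage is [4, 12), [15, 18), [24, 27).
Gaps within [2, 28): [2, 4), [12, 15), [18, 24), [27, 28).

[2, 4) ∪ [12, 15) ∪ [18, 24) ∪ [27, 28)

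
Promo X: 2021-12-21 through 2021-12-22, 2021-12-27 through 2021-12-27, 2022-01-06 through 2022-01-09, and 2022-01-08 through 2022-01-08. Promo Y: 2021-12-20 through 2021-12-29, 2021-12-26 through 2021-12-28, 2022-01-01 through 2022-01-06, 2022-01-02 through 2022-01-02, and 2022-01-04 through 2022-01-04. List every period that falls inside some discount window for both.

Merge the first list: 2021-12-21 through 2021-12-22, 2021-12-27 through 2021-12-27, 2022-01-06 through 2022-01-09.
Merge the second list: 2021-12-20 through 2021-12-29, 2022-01-01 through 2022-01-06.
2021-12-21 through 2021-12-22 overlaps B on 2021-12-21 through 2021-12-22.
2021-12-27 through 2021-12-27 overlaps B on 2021-12-27 through 2021-12-27.
2022-01-06 through 2022-01-09 overlaps B on 2022-01-06 through 2022-01-06.

2021-12-21 through 2021-12-22, 2021-12-27 through 2021-12-27, 2022-01-06 through 2022-01-06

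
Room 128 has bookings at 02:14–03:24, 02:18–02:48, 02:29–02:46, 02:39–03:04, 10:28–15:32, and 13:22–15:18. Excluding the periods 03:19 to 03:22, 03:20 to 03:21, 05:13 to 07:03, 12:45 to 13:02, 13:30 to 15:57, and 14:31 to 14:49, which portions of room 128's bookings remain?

02:14-03:19, 03:22-03:24, 10:28-12:45, 13:02-13:30

Merge the first list: 02:14-03:24, 10:28-15:32.
Merge the second list: 03:19-03:22, 05:13-07:03, 12:45-13:02, 13:30-15:57.
02:14-03:24 with B removed leaves 02:14-03:19, 03:22-03:24.
10:28-15:32 with B removed leaves 10:28-12:45, 13:02-13:30.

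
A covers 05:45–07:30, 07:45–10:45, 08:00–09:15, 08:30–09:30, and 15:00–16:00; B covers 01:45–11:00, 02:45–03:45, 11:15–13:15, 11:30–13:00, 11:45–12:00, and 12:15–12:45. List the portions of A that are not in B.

A, merged: 05:45–07:30, 07:45–10:45, 15:00–16:00.
B, merged: 01:45–11:00, 11:15–13:15.
05:45–07:30: entirely removed.
07:45–10:45: entirely removed.
15:00–16:00: nothing removed.

15:00–16:00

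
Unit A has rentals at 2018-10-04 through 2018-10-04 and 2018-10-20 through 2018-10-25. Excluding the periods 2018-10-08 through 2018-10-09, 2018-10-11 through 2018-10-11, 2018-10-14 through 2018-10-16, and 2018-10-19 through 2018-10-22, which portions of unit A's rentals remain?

2018-10-04 through 2018-10-04: no B overlap → unchanged.
2018-10-20 through 2018-10-25 minus B → 2018-10-23 through 2018-10-25.

2018-10-04 through 2018-10-04, 2018-10-23 through 2018-10-25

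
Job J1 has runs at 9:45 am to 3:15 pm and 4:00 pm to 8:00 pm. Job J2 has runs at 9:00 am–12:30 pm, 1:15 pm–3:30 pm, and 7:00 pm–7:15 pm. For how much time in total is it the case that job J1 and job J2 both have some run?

5 h

A ∩ B = 9:45 am–12:30 pm, 1:15 pm–3:15 pm, 7:00 pm–7:15 pm.
Total: 2 h 45 min + 2 h + 15 min = 5 h.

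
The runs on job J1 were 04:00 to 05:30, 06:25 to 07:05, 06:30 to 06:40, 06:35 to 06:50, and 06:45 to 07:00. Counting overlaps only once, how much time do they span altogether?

2 h 10 min

Merged: 04:00–05:30, 06:25–07:05.
Lengths: 1 h 30 min + 40 min = 2 h 10 min.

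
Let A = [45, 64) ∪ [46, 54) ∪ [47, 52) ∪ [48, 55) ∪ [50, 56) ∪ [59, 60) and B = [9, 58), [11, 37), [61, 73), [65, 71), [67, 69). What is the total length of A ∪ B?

Merge the first list: [45, 64).
Merge the second list: [9, 58), [61, 73).
A ∪ B = [9, 73).
Total: 64.

64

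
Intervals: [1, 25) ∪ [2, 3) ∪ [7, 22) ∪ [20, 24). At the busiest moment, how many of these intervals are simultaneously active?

At 20, 3 of the intervals are simultaneously active.
No point has more.

3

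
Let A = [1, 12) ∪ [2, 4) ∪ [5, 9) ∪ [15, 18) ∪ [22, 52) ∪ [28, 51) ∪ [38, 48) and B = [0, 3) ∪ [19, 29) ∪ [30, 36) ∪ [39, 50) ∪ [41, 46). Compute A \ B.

[3, 12) ∪ [15, 18) ∪ [29, 30) ∪ [36, 39) ∪ [50, 52)

First set merges to [1, 12), [15, 18), [22, 52).
Second set merges to [0, 3), [19, 29), [30, 36), [39, 50).
[1, 12) with B removed leaves [3, 12).
[15, 18) is untouched.
[22, 52) with B removed leaves [29, 30), [36, 39), [50, 52).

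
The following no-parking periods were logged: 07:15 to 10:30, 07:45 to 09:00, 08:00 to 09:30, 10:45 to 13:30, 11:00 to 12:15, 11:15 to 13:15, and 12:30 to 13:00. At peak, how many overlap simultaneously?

Walk the sorted start/end points keeping a running depth.
The depth first hits 3 at 08:00.

3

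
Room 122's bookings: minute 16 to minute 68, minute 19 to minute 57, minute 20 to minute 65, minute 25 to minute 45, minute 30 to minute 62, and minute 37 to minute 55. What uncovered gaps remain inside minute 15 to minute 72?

The merged coverage is minute 16 to minute 68.
Complement within minute 15 to minute 72: minute 15 to minute 16, minute 68 to minute 72.

minute 15 to minute 16, minute 68 to minute 72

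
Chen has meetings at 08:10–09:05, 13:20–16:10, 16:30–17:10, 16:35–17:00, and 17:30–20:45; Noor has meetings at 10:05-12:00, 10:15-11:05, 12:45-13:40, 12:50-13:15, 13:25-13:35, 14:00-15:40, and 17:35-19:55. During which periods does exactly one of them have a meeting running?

08:10–09:05, 10:05–12:00, 12:45–13:20, 13:40–14:00, 15:40–16:10, 16:30–17:10, 17:30–17:35, 19:55–20:45

A, merged: 08:10–09:05, 13:20–16:10, 16:30–17:10, 17:30–20:45.
B, merged: 10:05–12:00, 12:45–13:40, 14:00–15:40, 17:35–19:55.
A \ B = 08:10–09:05, 13:40–14:00, 15:40–16:10, 16:30–17:10, 17:30–17:35, 19:55–20:45.
B \ A = 10:05–12:00, 12:45–13:20.
Union of the two gives the symmetric difference.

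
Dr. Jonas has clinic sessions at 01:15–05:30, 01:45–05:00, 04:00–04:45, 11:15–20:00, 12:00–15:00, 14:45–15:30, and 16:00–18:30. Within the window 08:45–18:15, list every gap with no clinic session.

After merging, the occupied span is 01:15-05:30, 11:15-20:00.
Uncovered inside 08:45-18:15: 08:45-11:15.

08:45-11:15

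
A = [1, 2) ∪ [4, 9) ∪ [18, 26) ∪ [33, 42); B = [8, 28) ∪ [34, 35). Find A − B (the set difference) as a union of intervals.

[1, 2): no B overlap → unchanged.
[4, 9) minus B → [4, 8).
[18, 26): fully covered by B → removed.
[33, 42) minus B → [33, 34), [35, 42).

[1, 2) ∪ [4, 8) ∪ [33, 34) ∪ [35, 42)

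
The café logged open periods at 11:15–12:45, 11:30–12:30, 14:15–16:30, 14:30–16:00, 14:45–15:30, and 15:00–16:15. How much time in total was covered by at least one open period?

3 h 45 min

Merged: 11:15–12:45, 14:15–16:30.
Lengths: 1 h 30 min + 2 h 15 min = 3 h 45 min.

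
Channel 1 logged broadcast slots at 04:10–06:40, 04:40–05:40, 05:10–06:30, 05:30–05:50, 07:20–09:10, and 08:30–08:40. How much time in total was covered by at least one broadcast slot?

Merged: 04:10-06:40, 07:20-09:10.
Lengths: 2 h 30 min + 1 h 50 min = 4 h 20 min.

4 h 20 min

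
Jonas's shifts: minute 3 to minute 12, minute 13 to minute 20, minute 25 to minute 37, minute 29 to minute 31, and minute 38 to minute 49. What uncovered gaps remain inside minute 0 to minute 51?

Covered (merged): minute 3 to minute 12, minute 13 to minute 20, minute 25 to minute 37, minute 38 to minute 49.
Gaps within minute 0 to minute 51: minute 0 to minute 3, minute 12 to minute 13, minute 20 to minute 25, minute 37 to minute 38, minute 49 to minute 51.

minute 0 to minute 3, minute 12 to minute 13, minute 20 to minute 25, minute 37 to minute 38, minute 49 to minute 51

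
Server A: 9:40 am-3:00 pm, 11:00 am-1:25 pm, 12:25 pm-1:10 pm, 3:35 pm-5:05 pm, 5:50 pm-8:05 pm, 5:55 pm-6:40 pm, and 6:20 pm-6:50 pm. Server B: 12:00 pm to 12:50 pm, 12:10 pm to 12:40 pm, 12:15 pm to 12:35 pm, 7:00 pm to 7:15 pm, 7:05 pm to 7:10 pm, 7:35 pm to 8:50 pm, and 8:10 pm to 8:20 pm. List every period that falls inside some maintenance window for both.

12:00 pm-12:50 pm, 7:00 pm-7:15 pm, 7:35 pm-8:05 pm

A, merged: 9:40 am-3:00 pm, 3:35 pm-5:05 pm, 5:50 pm-8:05 pm.
B, merged: 12:00 pm-12:50 pm, 7:00 pm-7:15 pm, 7:35 pm-8:50 pm.
9:40 am-3:00 pm meets the second set on 12:00 pm-12:50 pm.
3:35 pm-5:05 pm: no overlap with the second set.
5:50 pm-8:05 pm meets the second set on 7:00 pm-7:15 pm, 7:35 pm-8:05 pm.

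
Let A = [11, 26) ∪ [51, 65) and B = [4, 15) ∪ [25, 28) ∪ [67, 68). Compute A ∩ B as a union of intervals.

[11, 15) ∪ [25, 26)

[11, 26) overlaps B on [11, 15), [25, 26).
[51, 65) falls entirely outside B.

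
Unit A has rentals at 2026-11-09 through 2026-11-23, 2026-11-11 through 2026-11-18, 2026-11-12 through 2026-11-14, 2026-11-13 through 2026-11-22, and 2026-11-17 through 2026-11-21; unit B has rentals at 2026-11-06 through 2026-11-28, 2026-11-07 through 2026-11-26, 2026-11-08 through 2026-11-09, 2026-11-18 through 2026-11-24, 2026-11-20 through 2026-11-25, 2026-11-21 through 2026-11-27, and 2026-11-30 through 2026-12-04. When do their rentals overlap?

2026-11-09 through 2026-11-23

Merge the first list: 2026-11-09 through 2026-11-23.
Merge the second list: 2026-11-06 through 2026-11-28, 2026-11-30 through 2026-12-04.
2026-11-09 through 2026-11-23 overlaps B on 2026-11-09 through 2026-11-23.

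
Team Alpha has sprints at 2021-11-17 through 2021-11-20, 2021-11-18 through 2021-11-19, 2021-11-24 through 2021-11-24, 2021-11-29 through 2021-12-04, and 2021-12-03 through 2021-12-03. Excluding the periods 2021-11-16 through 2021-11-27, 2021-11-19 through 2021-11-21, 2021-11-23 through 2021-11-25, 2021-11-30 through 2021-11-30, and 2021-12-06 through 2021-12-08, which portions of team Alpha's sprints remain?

2021-11-29 through 2021-11-29, 2021-12-01 through 2021-12-04

A, merged: 2021-11-17 through 2021-11-20, 2021-11-24 through 2021-11-24, 2021-11-29 through 2021-12-04.
B, merged: 2021-11-16 through 2021-11-27, 2021-11-30 through 2021-11-30, 2021-12-06 through 2021-12-08.
2021-11-17 through 2021-11-20 lies entirely inside B → drops out.
2021-11-24 through 2021-11-24 lies entirely inside B → drops out.
2021-11-29 through 2021-12-04 with B removed leaves 2021-11-29 through 2021-11-29, 2021-12-01 through 2021-12-04.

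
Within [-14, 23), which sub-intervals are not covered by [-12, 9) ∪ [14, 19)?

[-14, -12) ∪ [9, 14) ∪ [19, 23)

The merged coverage is [-12, 9), [14, 19).
Gaps within [-14, 23): [-14, -12), [9, 14), [19, 23).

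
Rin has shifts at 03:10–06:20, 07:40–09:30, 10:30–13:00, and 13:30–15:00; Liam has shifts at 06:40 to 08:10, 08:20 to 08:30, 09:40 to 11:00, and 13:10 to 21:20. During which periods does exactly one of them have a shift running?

03:10-06:20, 06:40-07:40, 08:10-08:20, 08:30-09:30, 09:40-10:30, 11:00-13:00, 13:10-13:30, 15:00-21:20

A \ B = 03:10-06:20, 08:10-08:20, 08:30-09:30, 11:00-13:00.
B \ A = 06:40-07:40, 09:40-10:30, 13:10-13:30, 15:00-21:20.
Union of the two gives the symmetric difference.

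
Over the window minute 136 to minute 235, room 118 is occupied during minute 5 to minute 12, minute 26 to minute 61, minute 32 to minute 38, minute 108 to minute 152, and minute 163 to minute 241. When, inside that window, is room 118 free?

minute 152 to minute 163

After merging, the occupied span is minute 5 to minute 12, minute 26 to minute 61, minute 108 to minute 152, minute 163 to minute 241.
Gaps within minute 136 to minute 235: minute 152 to minute 163.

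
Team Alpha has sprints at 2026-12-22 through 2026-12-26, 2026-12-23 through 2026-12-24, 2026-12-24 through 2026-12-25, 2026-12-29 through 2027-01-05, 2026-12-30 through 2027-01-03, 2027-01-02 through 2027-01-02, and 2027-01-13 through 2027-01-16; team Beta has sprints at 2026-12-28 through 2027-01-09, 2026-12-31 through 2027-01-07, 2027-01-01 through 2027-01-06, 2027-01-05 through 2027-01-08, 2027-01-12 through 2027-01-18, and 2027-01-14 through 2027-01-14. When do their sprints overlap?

2026-12-29 through 2027-01-05, 2027-01-13 through 2027-01-16

Merge the first list: 2026-12-22 through 2026-12-26, 2026-12-29 through 2027-01-05, 2027-01-13 through 2027-01-16.
Merge the second list: 2026-12-28 through 2027-01-09, 2027-01-12 through 2027-01-18.
2026-12-22 through 2026-12-26: no overlap with the second set.
2026-12-29 through 2027-01-05 meets the second set on 2026-12-29 through 2027-01-05.
2027-01-13 through 2027-01-16 meets the second set on 2027-01-13 through 2027-01-16.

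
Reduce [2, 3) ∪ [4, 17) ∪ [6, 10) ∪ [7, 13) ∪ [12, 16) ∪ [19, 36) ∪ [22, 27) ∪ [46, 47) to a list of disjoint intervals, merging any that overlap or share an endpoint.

[2, 3) ∪ [4, 17) ∪ [19, 36) ∪ [46, 47)

[4, 17) is disjoint → start new block.
[6, 10) overlaps/touches [4, 17) → extend to [4, 17).
[7, 13) overlaps/touches [4, 17) → extend to [4, 17).
[12, 16) overlaps/touches [4, 17) → extend to [4, 17).
[19, 36) is disjoint → start new block.
[22, 27) overlaps/touches [19, 36) → extend to [19, 36).
[46, 47) is disjoint → start new block.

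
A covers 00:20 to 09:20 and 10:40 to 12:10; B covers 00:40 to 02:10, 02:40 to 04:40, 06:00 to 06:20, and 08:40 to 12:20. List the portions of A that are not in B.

00:20-00:40, 02:10-02:40, 04:40-06:00, 06:20-08:40

00:20-09:20 with B removed leaves 00:20-00:40, 02:10-02:40, 04:40-06:00, 06:20-08:40.
10:40-12:10 lies entirely inside B → drops out.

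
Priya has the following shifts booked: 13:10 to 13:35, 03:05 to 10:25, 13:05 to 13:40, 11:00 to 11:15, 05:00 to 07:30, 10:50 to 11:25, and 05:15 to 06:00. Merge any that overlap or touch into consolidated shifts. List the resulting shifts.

03:05-10:25, 10:50-11:25, 13:05-13:40

Sort by start: 03:05-10:25, 05:00-07:30, 05:15-06:00, 10:50-11:25, 11:00-11:15, 13:05-13:40, 13:10-13:35.
05:00-07:30 overlaps/touches 03:05-10:25 → extend to 03:05-10:25.
05:15-06:00 overlaps/touches 03:05-10:25 → extend to 03:05-10:25.
10:50-11:25 is disjoint → start new block.
11:00-11:15 overlaps/touches 10:50-11:25 → extend to 10:50-11:25.
13:05-13:40 is disjoint → start new block.
13:10-13:35 overlaps/touches 13:05-13:40 → extend to 13:05-13:40.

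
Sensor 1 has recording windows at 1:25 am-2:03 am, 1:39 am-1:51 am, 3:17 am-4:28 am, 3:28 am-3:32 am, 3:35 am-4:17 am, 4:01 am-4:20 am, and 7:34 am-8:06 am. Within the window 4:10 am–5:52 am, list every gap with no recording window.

4:28 am-5:52 am

After merging, the occupied span is 1:25 am-2:03 am, 3:17 am-4:28 am, 7:34 am-8:06 am.
Uncovered inside 4:10 am-5:52 am: 4:28 am-5:52 am.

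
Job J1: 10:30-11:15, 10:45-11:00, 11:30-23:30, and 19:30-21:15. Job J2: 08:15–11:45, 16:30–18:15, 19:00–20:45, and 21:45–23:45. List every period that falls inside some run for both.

First set merges to 10:30-11:15, 11:30-23:30.
10:30-11:15 meets the second set on 10:30-11:15.
11:30-23:30 meets the second set on 11:30-11:45, 16:30-18:15, 19:00-20:45, 21:45-23:30.

10:30-11:15, 11:30-11:45, 16:30-18:15, 19:00-20:45, 21:45-23:30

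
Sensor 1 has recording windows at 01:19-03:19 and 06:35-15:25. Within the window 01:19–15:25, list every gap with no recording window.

03:19–06:35

The merged coverage is 01:19–03:19, 06:35–15:25.
Uncovered inside 01:19–15:25: 03:19–06:35.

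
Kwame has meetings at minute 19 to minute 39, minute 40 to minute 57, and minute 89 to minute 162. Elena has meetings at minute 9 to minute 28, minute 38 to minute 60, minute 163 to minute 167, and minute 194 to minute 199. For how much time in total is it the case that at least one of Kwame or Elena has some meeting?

133 minutes

A ∪ B = minute 9 to minute 60, minute 89 to minute 162, minute 163 to minute 167, minute 194 to minute 199.
Total: 51 minutes + 73 minutes + 4 minutes + 5 minutes = 133 minutes.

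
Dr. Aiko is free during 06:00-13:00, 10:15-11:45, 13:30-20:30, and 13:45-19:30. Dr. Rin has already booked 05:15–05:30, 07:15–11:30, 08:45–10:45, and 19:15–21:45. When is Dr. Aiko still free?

06:00–07:15, 11:30–13:00, 13:30–19:15

First set merges to 06:00–13:00, 13:30–20:30.
Second set merges to 05:15–05:30, 07:15–11:30, 19:15–21:45.
06:00–13:00 with B removed leaves 06:00–07:15, 11:30–13:00.
13:30–20:30 with B removed leaves 13:30–19:15.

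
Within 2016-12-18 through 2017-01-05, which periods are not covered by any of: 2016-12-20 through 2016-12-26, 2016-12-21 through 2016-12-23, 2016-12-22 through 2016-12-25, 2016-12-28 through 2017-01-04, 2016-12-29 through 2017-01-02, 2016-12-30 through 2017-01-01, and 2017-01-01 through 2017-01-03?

Covered (merged): 2016-12-20 through 2016-12-26, 2016-12-28 through 2017-01-04.
Complement within 2016-12-18 through 2017-01-05: 2016-12-18 through 2016-12-19, 2016-12-27 through 2016-12-27, 2017-01-05 through 2017-01-05.

2016-12-18 through 2016-12-19, 2016-12-27 through 2016-12-27, 2017-01-05 through 2017-01-05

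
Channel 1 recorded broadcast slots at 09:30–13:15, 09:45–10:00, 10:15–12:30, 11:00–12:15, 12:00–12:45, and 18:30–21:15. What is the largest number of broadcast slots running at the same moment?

Sweep endpoints in order; track running count of active intervals.
Peak of 4 reached at 12:00.

4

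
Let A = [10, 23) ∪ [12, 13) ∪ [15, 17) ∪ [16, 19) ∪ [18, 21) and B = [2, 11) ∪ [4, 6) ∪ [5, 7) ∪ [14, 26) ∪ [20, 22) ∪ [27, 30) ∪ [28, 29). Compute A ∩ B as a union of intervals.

[10, 11) ∪ [14, 23)

First set merges to [10, 23).
Second set merges to [2, 11), [14, 26), [27, 30).
[10, 23) ∩ B → [10, 11), [14, 23).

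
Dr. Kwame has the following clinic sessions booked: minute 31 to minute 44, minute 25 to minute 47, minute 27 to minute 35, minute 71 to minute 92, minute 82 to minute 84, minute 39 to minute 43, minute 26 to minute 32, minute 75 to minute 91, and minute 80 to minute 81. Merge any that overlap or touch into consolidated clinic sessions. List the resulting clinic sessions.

minute 25 to minute 47, minute 71 to minute 92

Sort by start: minute 25 to minute 47, minute 26 to minute 32, minute 27 to minute 35, minute 31 to minute 44, minute 39 to minute 43, minute 71 to minute 92, minute 75 to minute 91, minute 80 to minute 81, minute 82 to minute 84.
minute 26 to minute 32 overlaps/touches minute 25 to minute 47 → extend to minute 25 to minute 47.
minute 27 to minute 35 overlaps/touches minute 25 to minute 47 → extend to minute 25 to minute 47.
minute 31 to minute 44 overlaps/touches minute 25 to minute 47 → extend to minute 25 to minute 47.
minute 39 to minute 43 overlaps/touches minute 25 to minute 47 → extend to minute 25 to minute 47.
minute 71 to minute 92 is disjoint → start new block.
minute 75 to minute 91 overlaps/touches minute 71 to minute 92 → extend to minute 71 to minute 92.
minute 80 to minute 81 overlaps/touches minute 71 to minute 92 → extend to minute 71 to minute 92.
minute 82 to minute 84 overlaps/touches minute 71 to minute 92 → extend to minute 71 to minute 92.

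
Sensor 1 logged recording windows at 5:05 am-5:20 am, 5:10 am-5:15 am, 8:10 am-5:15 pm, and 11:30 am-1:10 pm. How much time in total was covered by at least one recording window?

9 h 20 min

Merged: 5:05 am–5:20 am, 8:10 am–5:15 pm.
Lengths: 15 min + 9 h 5 min = 9 h 20 min.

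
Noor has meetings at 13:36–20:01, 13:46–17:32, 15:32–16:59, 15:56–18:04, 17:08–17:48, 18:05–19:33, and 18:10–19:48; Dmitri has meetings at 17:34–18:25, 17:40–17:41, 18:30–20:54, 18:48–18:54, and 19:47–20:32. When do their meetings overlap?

17:34–18:25, 18:30–20:01

First set merges to 13:36–20:01.
Second set merges to 17:34–18:25, 18:30–20:54.
13:36–20:01 ∩ B → 17:34–18:25, 18:30–20:01.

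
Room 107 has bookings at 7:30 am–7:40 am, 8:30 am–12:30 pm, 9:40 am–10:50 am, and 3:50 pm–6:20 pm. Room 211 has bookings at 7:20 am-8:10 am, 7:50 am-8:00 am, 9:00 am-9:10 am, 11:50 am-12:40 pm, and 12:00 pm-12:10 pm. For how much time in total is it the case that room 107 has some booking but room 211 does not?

5 h 40 min

First set merges to 7:30 am-7:40 am, 8:30 am-12:30 pm, 3:50 pm-6:20 pm.
Second set merges to 7:20 am-8:10 am, 9:00 am-9:10 am, 11:50 am-12:40 pm.
A \ B = 8:30 am-9:00 am, 9:10 am-11:50 am, 3:50 pm-6:20 pm.
Total: 30 min + 2 h 40 min + 2 h 30 min = 5 h 40 min.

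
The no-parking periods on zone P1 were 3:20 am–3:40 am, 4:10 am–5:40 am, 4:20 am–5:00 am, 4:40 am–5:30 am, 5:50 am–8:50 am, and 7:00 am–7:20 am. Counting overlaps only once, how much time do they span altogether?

Merged: 3:20 am–3:40 am, 4:10 am–5:40 am, 5:50 am–8:50 am.
Lengths: 20 min + 1 h 30 min + 3 h = 4 h 50 min.

4 h 50 min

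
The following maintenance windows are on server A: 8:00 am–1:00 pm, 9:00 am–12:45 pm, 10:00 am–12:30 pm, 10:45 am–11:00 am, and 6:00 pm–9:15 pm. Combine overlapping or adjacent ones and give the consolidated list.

8:00 am-1:00 pm, 6:00 pm-9:15 pm

9:00 am-12:45 pm overlaps/touches 8:00 am-1:00 pm → extend to 8:00 am-1:00 pm.
10:00 am-12:30 pm overlaps/touches 8:00 am-1:00 pm → extend to 8:00 am-1:00 pm.
10:45 am-11:00 am overlaps/touches 8:00 am-1:00 pm → extend to 8:00 am-1:00 pm.
6:00 pm-9:15 pm is disjoint → start new block.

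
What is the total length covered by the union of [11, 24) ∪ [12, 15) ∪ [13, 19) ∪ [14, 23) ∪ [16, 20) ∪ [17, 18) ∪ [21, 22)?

Merged: [11, 24).
Length: 13.

13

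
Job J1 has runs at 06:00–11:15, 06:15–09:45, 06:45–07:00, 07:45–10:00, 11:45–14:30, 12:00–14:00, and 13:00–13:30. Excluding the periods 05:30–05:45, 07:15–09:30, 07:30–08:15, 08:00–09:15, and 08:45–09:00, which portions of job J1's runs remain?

06:00–07:15, 09:30–11:15, 11:45–14:30

First set merges to 06:00–11:15, 11:45–14:30.
Second set merges to 05:30–05:45, 07:15–09:30.
06:00–11:15 with B removed leaves 06:00–07:15, 09:30–11:15.
11:45–14:30 is untouched.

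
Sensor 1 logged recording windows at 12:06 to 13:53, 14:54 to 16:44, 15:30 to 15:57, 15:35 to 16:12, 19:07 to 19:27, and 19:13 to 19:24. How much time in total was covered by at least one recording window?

3 h 57 min

Merged: 12:06-13:53, 14:54-16:44, 19:07-19:27.
Lengths: 1 h 47 min + 1 h 50 min + 20 min = 3 h 57 min.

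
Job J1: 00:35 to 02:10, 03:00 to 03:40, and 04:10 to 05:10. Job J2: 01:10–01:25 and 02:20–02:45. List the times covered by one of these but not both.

A \ B = 00:35–01:10, 01:25–02:10, 03:00–03:40, 04:10–05:10.
B \ A = 02:20–02:45.
Union of the two gives the symmetric difference.

00:35–01:10, 01:25–02:10, 02:20–02:45, 03:00–03:40, 04:10–05:10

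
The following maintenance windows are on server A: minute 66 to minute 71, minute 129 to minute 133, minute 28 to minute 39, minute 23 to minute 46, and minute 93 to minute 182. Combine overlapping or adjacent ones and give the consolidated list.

minute 23 to minute 46, minute 66 to minute 71, minute 93 to minute 182

Sort by start: minute 23 to minute 46, minute 28 to minute 39, minute 66 to minute 71, minute 93 to minute 182, minute 129 to minute 133.
minute 28 to minute 39 overlaps/touches minute 23 to minute 46 → extend to minute 23 to minute 46.
minute 66 to minute 71 is disjoint → start new block.
minute 93 to minute 182 is disjoint → start new block.
minute 129 to minute 133 overlaps/touches minute 93 to minute 182 → extend to minute 93 to minute 182.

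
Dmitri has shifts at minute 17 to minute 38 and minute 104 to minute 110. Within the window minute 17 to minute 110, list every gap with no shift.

minute 38 to minute 104

The merged coverage is minute 17 to minute 38, minute 104 to minute 110.
Uncovered inside minute 17 to minute 110: minute 38 to minute 104.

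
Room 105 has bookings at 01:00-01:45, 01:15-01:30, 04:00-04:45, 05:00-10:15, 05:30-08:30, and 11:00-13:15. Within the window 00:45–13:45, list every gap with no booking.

00:45-01:00, 01:45-04:00, 04:45-05:00, 10:15-11:00, 13:15-13:45

The merged coverage is 01:00-01:45, 04:00-04:45, 05:00-10:15, 11:00-13:15.
Complement within 00:45-13:45: 00:45-01:00, 01:45-04:00, 04:45-05:00, 10:15-11:00, 13:15-13:45.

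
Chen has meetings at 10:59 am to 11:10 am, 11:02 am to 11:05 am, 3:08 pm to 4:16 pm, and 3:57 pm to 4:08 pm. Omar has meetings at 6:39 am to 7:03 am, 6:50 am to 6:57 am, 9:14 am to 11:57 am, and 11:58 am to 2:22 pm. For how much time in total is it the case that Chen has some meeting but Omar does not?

1 h 8 min

A, merged: 10:59 am–11:10 am, 3:08 pm–4:16 pm.
B, merged: 6:39 am–7:03 am, 9:14 am–11:57 am, 11:58 am–2:22 pm.
A \ B = 3:08 pm–4:16 pm.
Total: 1 h 8 min.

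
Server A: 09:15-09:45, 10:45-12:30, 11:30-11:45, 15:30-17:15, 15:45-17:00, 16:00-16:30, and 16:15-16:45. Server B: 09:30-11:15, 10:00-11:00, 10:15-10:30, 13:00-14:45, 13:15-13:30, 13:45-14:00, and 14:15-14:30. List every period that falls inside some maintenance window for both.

First set merges to 09:15–09:45, 10:45–12:30, 15:30–17:15.
Second set merges to 09:30–11:15, 13:00–14:45.
09:15–09:45 overlaps B on 09:30–09:45.
10:45–12:30 overlaps B on 10:45–11:15.
15:30–17:15 falls entirely outside B.

09:30–09:45, 10:45–11:15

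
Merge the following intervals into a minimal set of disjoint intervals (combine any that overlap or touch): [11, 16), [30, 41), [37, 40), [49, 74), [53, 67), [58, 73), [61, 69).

[30, 41) is disjoint → start new block.
[37, 40) overlaps/touches [30, 41) → extend to [30, 41).
[49, 74) is disjoint → start new block.
[53, 67) overlaps/touches [49, 74) → extend to [49, 74).
[58, 73) overlaps/touches [49, 74) → extend to [49, 74).
[61, 69) overlaps/touches [49, 74) → extend to [49, 74).

[11, 16) ∪ [30, 41) ∪ [49, 74)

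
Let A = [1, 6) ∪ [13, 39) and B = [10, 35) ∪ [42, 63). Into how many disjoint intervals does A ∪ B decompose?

3

A ∪ B = [1, 6), [10, 39), [42, 63).
That is 3 disjoint pieces.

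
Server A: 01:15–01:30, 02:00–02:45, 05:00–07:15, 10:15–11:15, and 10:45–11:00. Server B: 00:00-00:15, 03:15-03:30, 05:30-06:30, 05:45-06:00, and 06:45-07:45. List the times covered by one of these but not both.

Merge the first list: 01:15–01:30, 02:00–02:45, 05:00–07:15, 10:15–11:15.
Merge the second list: 00:00–00:15, 03:15–03:30, 05:30–06:30, 06:45–07:45.
A \ B = 01:15–01:30, 02:00–02:45, 05:00–05:30, 06:30–06:45, 10:15–11:15.
B \ A = 00:00–00:15, 03:15–03:30, 07:15–07:45.
Union of the two gives the symmetric difference.

00:00–00:15, 01:15–01:30, 02:00–02:45, 03:15–03:30, 05:00–05:30, 06:30–06:45, 07:15–07:45, 10:15–11:15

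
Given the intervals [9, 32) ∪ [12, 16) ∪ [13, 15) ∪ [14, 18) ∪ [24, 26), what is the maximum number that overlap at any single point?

4

Walk the sorted start/end points keeping a running depth.
The depth first hits 4 at 14.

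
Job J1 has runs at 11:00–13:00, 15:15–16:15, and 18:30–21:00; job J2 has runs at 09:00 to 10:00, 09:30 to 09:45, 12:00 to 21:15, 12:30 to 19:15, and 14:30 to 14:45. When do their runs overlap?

Second set merges to 09:00–10:00, 12:00–21:15.
11:00–13:00 overlaps B on 12:00–13:00.
15:15–16:15 overlaps B on 15:15–16:15.
18:30–21:00 overlaps B on 18:30–21:00.

12:00–13:00, 15:15–16:15, 18:30–21:00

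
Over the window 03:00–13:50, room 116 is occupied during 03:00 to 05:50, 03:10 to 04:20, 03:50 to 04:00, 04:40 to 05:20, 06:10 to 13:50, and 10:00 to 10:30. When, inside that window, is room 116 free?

The merged coverage is 03:00-05:50, 06:10-13:50.
Complement within 03:00-13:50: 05:50-06:10.

05:50-06:10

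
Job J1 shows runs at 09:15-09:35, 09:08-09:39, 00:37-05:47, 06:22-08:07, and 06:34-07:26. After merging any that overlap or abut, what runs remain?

Sort by start: 00:37–05:47, 06:22–08:07, 06:34–07:26, 09:08–09:39, 09:15–09:35.
06:22–08:07 is disjoint → start new block.
06:34–07:26 overlaps/touches 06:22–08:07 → extend to 06:22–08:07.
09:08–09:39 is disjoint → start new block.
09:15–09:35 overlaps/touches 09:08–09:39 → extend to 09:08–09:39.

00:37–05:47, 06:22–08:07, 09:08–09:39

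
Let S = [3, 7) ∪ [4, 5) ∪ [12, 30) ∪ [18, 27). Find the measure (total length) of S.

Merged: [3, 7), [12, 30).
Lengths: 4 + 18 = 22.

22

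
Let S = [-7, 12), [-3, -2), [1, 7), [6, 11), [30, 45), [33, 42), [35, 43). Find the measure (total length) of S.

34

Merged: [-7, 12), [30, 45).
Lengths: 19 + 15 = 34.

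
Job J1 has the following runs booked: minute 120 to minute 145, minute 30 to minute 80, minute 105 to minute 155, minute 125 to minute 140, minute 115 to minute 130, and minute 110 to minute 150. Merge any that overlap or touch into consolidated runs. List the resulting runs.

minute 30 to minute 80, minute 105 to minute 155

Sort by start: minute 30 to minute 80, minute 105 to minute 155, minute 110 to minute 150, minute 115 to minute 130, minute 120 to minute 145, minute 125 to minute 140.
minute 105 to minute 155 is disjoint → start new block.
minute 110 to minute 150 overlaps/touches minute 105 to minute 155 → extend to minute 105 to minute 155.
minute 115 to minute 130 overlaps/touches minute 105 to minute 155 → extend to minute 105 to minute 155.
minute 120 to minute 145 overlaps/touches minute 105 to minute 155 → extend to minute 105 to minute 155.
minute 125 to minute 140 overlaps/touches minute 105 to minute 155 → extend to minute 105 to minute 155.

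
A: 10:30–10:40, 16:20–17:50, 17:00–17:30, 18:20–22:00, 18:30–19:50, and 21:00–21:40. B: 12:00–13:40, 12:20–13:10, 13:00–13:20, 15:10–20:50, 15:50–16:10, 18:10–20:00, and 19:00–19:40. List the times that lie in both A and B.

16:20-17:50, 18:20-20:50

First set merges to 10:30-10:40, 16:20-17:50, 18:20-22:00.
Second set merges to 12:00-13:40, 15:10-20:50.
10:30-10:40 falls entirely outside B.
16:20-17:50 overlaps B on 16:20-17:50.
18:20-22:00 overlaps B on 18:20-20:50.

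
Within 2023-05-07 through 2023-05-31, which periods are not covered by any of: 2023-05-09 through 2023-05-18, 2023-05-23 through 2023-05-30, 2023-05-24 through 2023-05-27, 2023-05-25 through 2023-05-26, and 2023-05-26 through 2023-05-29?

Covered (merged): 2023-05-09 through 2023-05-18, 2023-05-23 through 2023-05-30.
Uncovered inside 2023-05-07 through 2023-05-31: 2023-05-07 through 2023-05-08, 2023-05-19 through 2023-05-22, 2023-05-31 through 2023-05-31.

2023-05-07 through 2023-05-08, 2023-05-19 through 2023-05-22, 2023-05-31 through 2023-05-31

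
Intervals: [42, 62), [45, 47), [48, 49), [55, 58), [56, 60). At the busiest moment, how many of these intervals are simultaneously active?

3

Sweep endpoints in order; track running count of active intervals.
Peak of 3 reached at 56.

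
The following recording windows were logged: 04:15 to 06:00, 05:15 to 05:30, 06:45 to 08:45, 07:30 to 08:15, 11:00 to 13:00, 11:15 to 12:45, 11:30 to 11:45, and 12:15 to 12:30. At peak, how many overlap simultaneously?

Sweep endpoints in order; track running count of active intervals.
Peak of 3 reached at 11:30.

3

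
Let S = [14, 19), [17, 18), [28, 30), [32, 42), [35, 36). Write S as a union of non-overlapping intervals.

[17, 18) overlaps/touches [14, 19) → extend to [14, 19).
[28, 30) is disjoint → start new block.
[32, 42) is disjoint → start new block.
[35, 36) overlaps/touches [32, 42) → extend to [32, 42).

[14, 19) ∪ [28, 30) ∪ [32, 42)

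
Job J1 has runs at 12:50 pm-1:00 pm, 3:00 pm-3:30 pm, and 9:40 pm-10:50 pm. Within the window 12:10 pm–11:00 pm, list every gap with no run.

Covered (merged): 12:50 pm–1:00 pm, 3:00 pm–3:30 pm, 9:40 pm–10:50 pm.
Complement within 12:10 pm–11:00 pm: 12:10 pm–12:50 pm, 1:00 pm–3:00 pm, 3:30 pm–9:40 pm, 10:50 pm–11:00 pm.

12:10 pm–12:50 pm, 1:00 pm–3:00 pm, 3:30 pm–9:40 pm, 10:50 pm–11:00 pm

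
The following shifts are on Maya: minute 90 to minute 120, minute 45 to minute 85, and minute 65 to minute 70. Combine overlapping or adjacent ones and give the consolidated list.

Sort by start: minute 45 to minute 85, minute 65 to minute 70, minute 90 to minute 120.
minute 65 to minute 70 overlaps/touches minute 45 to minute 85 → extend to minute 45 to minute 85.
minute 90 to minute 120 is disjoint → start new block.

minute 45 to minute 85, minute 90 to minute 120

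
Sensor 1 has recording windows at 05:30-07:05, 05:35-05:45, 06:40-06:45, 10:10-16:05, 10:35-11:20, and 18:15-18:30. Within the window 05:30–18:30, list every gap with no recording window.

Covered (merged): 05:30–07:05, 10:10–16:05, 18:15–18:30.
Gaps within 05:30–18:30: 07:05–10:10, 16:05–18:15.

07:05–10:10, 16:05–18:15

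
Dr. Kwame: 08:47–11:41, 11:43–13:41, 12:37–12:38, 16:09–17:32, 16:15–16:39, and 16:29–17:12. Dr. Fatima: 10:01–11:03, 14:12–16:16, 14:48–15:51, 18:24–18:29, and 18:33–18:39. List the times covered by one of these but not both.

08:47–10:01, 11:03–11:41, 11:43–13:41, 14:12–16:09, 16:16–17:32, 18:24–18:29, 18:33–18:39

Merge the first list: 08:47–11:41, 11:43–13:41, 16:09–17:32.
Merge the second list: 10:01–11:03, 14:12–16:16, 18:24–18:29, 18:33–18:39.
A \ B = 08:47–10:01, 11:03–11:41, 11:43–13:41, 16:16–17:32.
B \ A = 14:12–16:09, 18:24–18:29, 18:33–18:39.
Union of the two gives the symmetric difference.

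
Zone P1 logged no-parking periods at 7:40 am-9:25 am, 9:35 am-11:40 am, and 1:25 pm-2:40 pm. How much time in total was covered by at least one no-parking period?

5 h 5 min

Merged: 7:40 am-9:25 am, 9:35 am-11:40 am, 1:25 pm-2:40 pm.
Lengths: 1 h 45 min + 2 h 5 min + 1 h 15 min = 5 h 5 min.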